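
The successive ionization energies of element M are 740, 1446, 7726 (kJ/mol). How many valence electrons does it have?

2

Look for the largest jump between consecutive ionization energies: IE3/IE2 ≈ 5.3, far larger than any earlier ratio.
That jump marks the point where a core electron is being removed. So the atom has 2 valence electrons.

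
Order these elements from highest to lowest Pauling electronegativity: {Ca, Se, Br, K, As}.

EN rises left→right (higher Z_eff, smaller atoms) and falls top→bottom (larger, more shielded atoms).
All lie in period 4, so electronegativity increases left to right.
So from highest to lowest: Br > Se > As > Ca > K.

Br > Se > As > Ca > K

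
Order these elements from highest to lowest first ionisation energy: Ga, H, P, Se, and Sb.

H, P, Se, Sb, Ga

H is in period 1, group 1; P is in period 3, group 15; Ga is in period 4, group 13; Se is in period 4, group 16; Sb is in period 5, group 15.
IE₁ increases left→right with effective nuclear charge and decreases top→bottom as the valence shell moves farther out.
Here both period and group differ, so the two effects have to be weighed against each other.
Sb > Ga: the two effects oppose for this pair; the across-period effect wins (831 vs 579 kJ/mol).
Se > Sb: both effects reinforce here, so Se is clearly the higher of the two.
P > Se: period and group pull opposite ways; the down-group shift dominates (1012 vs 941 kJ/mol).
H > P: period and group pull opposite ways; the down-group shift dominates (1312 vs 1012 kJ/mol).
Approximate values (kJ/mol): H 1312, P 1012, Ga 579, Se 941, Sb 831.
So from highest to lowest: H > P > Se > Sb > Ga.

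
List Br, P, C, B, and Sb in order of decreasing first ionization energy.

Removing the outermost electron gets harder across a period and easier down a group.
Neither a single period nor a single group — weigh both effects.
Sb > B: the two effects oppose for this pair; the across-period effect wins (831 vs 801 kJ/mol).
P > Sb: they share group 15; the group trend gives P the larger value.
C > P: period and group pull opposite ways; the down-group shift dominates (1086 vs 1012 kJ/mol).
Br > C: period and group pull opposite ways; the across-period shift dominates (1140 vs 1086 kJ/mol).
Tabulated first ionization energy (kJ/mol): B 801, C 1086, P 1012, Br 1140, Sb 831.
So from highest to lowest: Br > C > P > Sb > B.

Br > C > P > Sb > B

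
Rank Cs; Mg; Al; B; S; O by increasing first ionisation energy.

Cs < Al < Mg < B < S < O

B is in period 2, group 13; O is in period 2, group 16; Mg is in period 3, group 2; Al is in period 3, group 13; S is in period 3, group 16; Cs is in period 6, group 1.
Removing the outermost electron gets harder across a period and easier down a group.
These span different periods and groups, so the two trends combine.
Al > Cs: relative to Cs, both the across-period and down-group shifts push Al's first ionization energy up.
Mg > Al: this pair runs against the simple trend — see the exception note.
B > Mg: relative to Mg, both the across-period and down-group shifts push B's first ionization energy up.
S > B: period and group pull opposite ways; the across-period shift dominates (1000 vs 801 kJ/mol).
O > S: they share group 16; the group trend gives O the larger value.
Note the exception: Mg has a higher first ionization energy than Al, contrary to the simple trend — Al's single 3p electron is easier to remove than one from Mg's filled 3s².
Approximate values (kJ/mol): B 801, O 1314, Mg 738, Al 578, S 1000, Cs 376.
So from lowest to highest: Cs < Al < Mg < B < S < O.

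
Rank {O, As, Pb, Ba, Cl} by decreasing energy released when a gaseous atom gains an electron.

Cl > O > As > Pb > Ba

Atoms with high Z_eff and room in the valence shell (especially the halogens) have the most exothermic electron affinities.
Neither a single period nor a single group — weigh both effects.
Pb > Ba: both are in period 6; the period trend gives Pb the larger value.
As > Pb: both effects reinforce here, so As is clearly the higher of the two.
O > As: both effects reinforce here, so O is clearly the higher of the two.
Cl > O: the two effects oppose for this pair; the across-period effect wins (349 vs 141 kJ/mol).
For reference (kJ/mol): O 141, Cl 349, As 78, Ba 14, Pb 35.
So from highest to lowest: Cl > O > As > Pb > Ba.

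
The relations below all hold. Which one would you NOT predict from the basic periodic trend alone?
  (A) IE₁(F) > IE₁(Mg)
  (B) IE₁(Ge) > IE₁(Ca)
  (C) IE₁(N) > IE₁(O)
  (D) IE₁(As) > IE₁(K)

The general trend: IE₁ increases across a period and decreases down a group.
(A) F (period 2, group 17) vs Mg (period 3, group 2): the stated order agrees with the simple trend.
(B) Ge (period 4, group 14) vs Ca (period 4, group 2): the stated order agrees with the simple trend.
(C) N (period 2, group 15) vs O (period 2, group 16): the stated order contradicts the simple trend.
(D) As (period 4, group 15) vs K (period 4, group 1): the stated order agrees with the simple trend.
The exception is (C): pairing an electron in O's 2p⁴ costs repulsion energy, so O ionizes more easily than half-filled N (2p³).

(C)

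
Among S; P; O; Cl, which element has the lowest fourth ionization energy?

IE_4 is the cost of taking one more electron from the +3 cation: S³⁺ still has 3 valence electrons; P³⁺ still has 2 valence electrons; O³⁺ still has 3 valence electrons; Cl³⁺ still has 4 valence electrons.
All are still removing valence electrons, so compare the +3 ions as you would atoms: IE_4 generally rises across a period (higher Z_eff) and falls down a group (larger shell), subject to the usual subshell exceptions.
Valence configurations: S³⁺ [Ne]3s²3p¹, P³⁺ [Ne]3s², O³⁺ [He]2s²2p¹, Cl³⁺ [Ne]3s²3p².
S³⁺ loses a lone 3p electron whereas P³⁺ must break into a filled 3s² pair, so IE_4(P) > IE_4(S) even though S has the higher nuclear charge.
Approximate IE_4 values (kJ/mol): S 4556, P 4964, O 7469, Cl 5159.
So the fourth ionization energies run S < P < Cl < O.

S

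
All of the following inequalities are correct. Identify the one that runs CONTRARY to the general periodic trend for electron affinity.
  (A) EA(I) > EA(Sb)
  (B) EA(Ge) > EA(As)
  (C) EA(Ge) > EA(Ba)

(B)

The general trend: electron affinity increases across a period and decreases down a group.
(A) I (period 5, group 17) vs Sb (period 5, group 15): the stated order agrees with the simple trend.
(B) Ge (period 4, group 14) vs As (period 4, group 15): the stated order contradicts the simple trend.
(C) Ge (period 4, group 14) vs Ba (period 6, group 2): the stated order agrees with the simple trend.
The exception is (B): adding an electron to As's half-filled 4p³ is unfavourable, so Ge (4p²) has the more exothermic EA.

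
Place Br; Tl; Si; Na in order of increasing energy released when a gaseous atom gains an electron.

Na is in period 3, group 1; Si is in period 3, group 14; Br is in period 4, group 17; Tl is in period 6, group 13.
Atoms with high Z_eff and room in the valence shell (especially the halogens) have the most exothermic electron affinities.
Neither a single period nor a single group — weigh both effects.
Na > Tl: the two effects oppose for this pair; the down-group effect wins (53 vs 19 kJ/mol).
Si > Na: both are in period 3; the period trend gives Si the larger value.
Br > Si: the two effects oppose for this pair; the across-period effect wins (325 vs 134 kJ/mol).
Tabulated electron affinity (kJ/mol): Na 53, Si 134, Br 325, Tl 19.
So from lowest to highest: Tl < Na < Si < Br.

Tl < Na < Si < Br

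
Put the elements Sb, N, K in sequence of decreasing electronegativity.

N > Sb > K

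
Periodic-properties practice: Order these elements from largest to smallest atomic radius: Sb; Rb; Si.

Si is in period 3, group 14; Rb is in period 5, group 1; Sb is in period 5, group 15.
Across a period the added protons contract the valence shell; down a group each new principal shell makes the atom larger.
Here both period and group differ, so the two effects have to be weighed against each other.
Sb > Si: the two effects oppose for this pair; the down-group effect wins (140 vs 116 pm).
Rb > Sb: both are in period 5; the period trend gives Rb the larger value.
Approximate values (pm): Si 116, Rb 210, Sb 140.
So from largest to smallest: Rb > Sb > Si.

Rb, Sb, Si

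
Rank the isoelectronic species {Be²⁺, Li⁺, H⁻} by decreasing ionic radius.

All of these have 2 electrons, so size is governed by nuclear charge alone: the more protons, the stronger the pull on the same electron cloud, and the smaller the ion.
Nuclear charges: Be²⁺ (Z=4), Li⁺ (Z=3), H⁻ (Z=1).
Largest to smallest: H⁻ > Li⁺ > Be²⁺.

H⁻, Li⁺, Be²⁺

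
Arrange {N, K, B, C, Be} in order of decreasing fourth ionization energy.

IE_4 is the cost of taking one more electron from the +3 cation: N³⁺ still has 2 valence electrons; K³⁺ is already 2 electrons into the core; B³⁺ is the bare [He] core; C³⁺ still has 1 valence electron; Be³⁺ is already 1 electron into the core.
Usually core removal costs more than valence removal, but here the competition is close: a tightly held n=2 valence electron can cost more to remove than an n=3 core electron, so the actual values have to decide it.
Valence configurations: N³⁺ [He]2s², C³⁺ [He]2s¹.
Approximate IE_4 values (kJ/mol): N 7475, K 5877, B 25026, C 6223, Be 21007.
Hence IE_4: K < C < N < Be < B.

B > Be > N > C > K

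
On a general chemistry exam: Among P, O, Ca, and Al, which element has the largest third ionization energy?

O

After 2 electrons have been removed, what remains? P²⁺ still has 3 valence electrons; O²⁺ still has 4 valence electrons; Ca²⁺ is the bare [Ar] core; Al²⁺ still has 1 valence electron.
Usually core removal costs more than valence removal, but here the competition is close: a tightly held n=2 valence electron can cost more to remove than an n=3 core electron, so the actual values have to decide it.
Valence configurations: P²⁺ [Ne]3s²3p¹, O²⁺ [He]2s²2p², Al²⁺ [Ne]3s¹.
Tabulated IE_3 (kJ/mol): P 2914, O 5300, Ca 4912, Al 2745.
Overall IE_3 order: Al < P < Ca < O.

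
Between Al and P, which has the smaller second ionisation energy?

Al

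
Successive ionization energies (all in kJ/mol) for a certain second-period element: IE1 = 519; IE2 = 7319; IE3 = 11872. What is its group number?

Look for the largest jump between consecutive ionization energies: IE2/IE1 ≈ 14.1, far larger than any earlier ratio.
That jump marks the point where a core electron is being removed. So the atom has 1 valence electron.
A main-group element with 1 valence electron is in group 1.

Group 1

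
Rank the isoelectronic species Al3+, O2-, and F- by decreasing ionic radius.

All of these have 10 electrons, so size is governed by nuclear charge alone: the more protons, the stronger the pull on the same electron cloud, and the smaller the ion.
Nuclear charges: Al3+ (Z=13), F- (Z=9), O2- (Z=8).
Largest to smallest: O2- > F- > Al3+.

O2- > F- > Al3+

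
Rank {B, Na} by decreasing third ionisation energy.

The third ionization energy removes an electron from the +2 ion. For each element: B²⁺ still has 1 valence electron; Na²⁺ is already 1 electron into the core.
Pulling an electron out of a noble-gas core costs far more than removing a remaining valence electron, so Na sits at the high end of IE_3.
Tabulated IE_3 (kJ/mol): B 3660, Na 6910.
So the third ionization energies run B < Na.

Na, B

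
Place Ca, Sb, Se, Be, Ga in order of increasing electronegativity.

Be is in period 2, group 2; Ca is in period 4, group 2; Ga is in period 4, group 13; Se is in period 4, group 16; Sb is in period 5, group 15.
Atoms toward the upper right of the periodic table pull bonding electrons most strongly.
These span different periods and groups, so the two trends combine.
Be > Ca: they share group 2; the group trend gives Be the larger value.
Ga > Be: the two effects oppose for this pair; the across-period effect wins (1.81 vs 1.57).
Sb > Ga: the two effects oppose for this pair; the across-period effect wins (2.05 vs 1.81).
Se > Sb: both effects reinforce here, so Se is clearly the higher of the two.
For reference (Pauling): Be 1.57, Ca 1.00, Ga 1.81, Se 2.55, Sb 2.05.
So from lowest to highest: Ca < Be < Ga < Sb < Se.

Ca < Be < Ga < Sb < Se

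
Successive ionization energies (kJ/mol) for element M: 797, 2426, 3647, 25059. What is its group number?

Group 13

Look for the largest jump between consecutive ionization energies: IE4/IE3 ≈ 6.9, far larger than any earlier ratio.
That jump marks the point where a core electron is being removed. So the atom has 3 valence electrons.
A main-group element with 3 valence electrons is in group 13.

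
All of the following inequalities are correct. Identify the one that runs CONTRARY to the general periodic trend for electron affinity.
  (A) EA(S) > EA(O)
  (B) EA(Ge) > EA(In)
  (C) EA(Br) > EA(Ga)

(A)

The general trend: electron affinity increases across a period and decreases down a group.
(A) S (period 3, group 16) vs O (period 2, group 16): the stated order contradicts the simple trend.
(B) Ge (period 4, group 14) vs In (period 5, group 13): the stated order agrees with the simple trend.
(C) Br (period 4, group 17) vs Ga (period 4, group 13): the stated order agrees with the simple trend.
The exception is (A): the compact 2p subshell of O repels the added electron more than S's larger 3p does.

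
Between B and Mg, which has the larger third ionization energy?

Mg

The third ionization energy removes an electron from the +2 ion. For each element: B²⁺ still has 1 valence electron; Mg²⁺ is the bare [Ne] core.
Core electrons are held far more tightly than valence electrons, so Mg tops the IE_3 order.
Approximate IE_3 values (kJ/mol): B 3660, Mg 7733.
So the third ionization energies run B < Mg.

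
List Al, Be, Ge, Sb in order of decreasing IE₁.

Be > Sb > Ge > Al

Removing the outermost electron gets harder across a period and easier down a group.
These sit on a diagonal, where the across-period and down-group effects partly cancel.
Ge > Al: the two effects oppose for this pair; the across-period effect wins (762 vs 578 kJ/mol).
Sb > Ge: period and group pull opposite ways; the across-period shift dominates (831 vs 762 kJ/mol).
Be > Sb: the two effects oppose for this pair; the down-group effect wins (900 vs 831 kJ/mol).
Approximate values (kJ/mol): Be 900, Al 578, Ge 762, Sb 831.
So from highest to lowest: Be > Sb > Ge > Al.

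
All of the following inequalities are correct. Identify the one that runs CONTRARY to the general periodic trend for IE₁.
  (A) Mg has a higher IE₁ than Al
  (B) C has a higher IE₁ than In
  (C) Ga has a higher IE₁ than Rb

(A)

The general trend: IE₁ increases across a period and decreases down a group.
(A) Mg (period 3, group 2) vs Al (period 3, group 13): the stated order contradicts the simple trend.
(B) C (period 2, group 14) vs In (period 5, group 13): the stated order agrees with the simple trend.
(C) Ga (period 4, group 13) vs Rb (period 5, group 1): the stated order agrees with the simple trend.
The exception is (A): Al's single 3p electron is easier to remove than one from Mg's filled 3s².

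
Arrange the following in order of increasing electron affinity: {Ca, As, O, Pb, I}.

Ca < Pb < As < O < I

O is in period 2, group 16; Ca is in period 4, group 2; As is in period 4, group 15; I is in period 5, group 17; Pb is in period 6, group 14.
Adding an electron releases more energy for atoms nearer the top right (short of the noble gases).
These span different periods and groups, so the two trends combine.
Pb > Ca: the two effects oppose for this pair; the across-period effect wins (35 vs 2 kJ/mol).
As > Pb: both effects reinforce here, so As is clearly the higher of the two.
O > As: relative to As, both the across-period and down-group shifts push O's electron affinity up.
I > O: the two effects oppose for this pair; the across-period effect wins (295 vs 141 kJ/mol).
Tabulated electron affinity (kJ/mol): O 141, Ca 2, As 78, I 295, Pb 35.
So from lowest to highest: Ca < Pb < As < O < I.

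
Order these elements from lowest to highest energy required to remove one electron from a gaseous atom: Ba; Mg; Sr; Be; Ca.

IE₁ increases left→right with effective nuclear charge and decreases top→bottom as the valence shell moves farther out.
All are in group 2, so first ionization energy increases up the group.
So from lowest to highest: Ba < Sr < Ca < Mg < Be.

Ba < Sr < Ca < Mg < Be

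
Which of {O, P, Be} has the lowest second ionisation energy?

After 1 electron has been removed, what remains? O⁺ still has 5 valence electrons; P⁺ still has 4 valence electrons; Be⁺ still has 1 valence electron.
All are still removing valence electrons, so compare the +1 ions as you would atoms: IE_2 generally rises across a period (higher Z_eff) and falls down a group (larger shell), subject to the usual subshell exceptions.
Valence configurations: O⁺ [He]2s²2p³, P⁺ [Ne]3s²3p², Be⁺ [He]2s¹.
Approximate IE_2 values (kJ/mol): O 3388, P 1907, Be 1757.
So the second ionization energies run Be < P < O.

Be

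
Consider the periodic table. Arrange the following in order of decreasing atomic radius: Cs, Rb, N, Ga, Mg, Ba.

Cs > Rb > Ba > Mg > Ga > N

Across a period the added protons contract the valence shell; down a group each new principal shell makes the atom larger.
Here both period and group differ, so the two effects have to be weighed against each other.
Ga > N: relative to N, both the across-period and down-group shifts push Ga's atomic radius up.
Mg > Ga: period and group pull opposite ways; the across-period shift dominates (139 vs 124 pm).
Ba > Mg: Ba sits below Mg in group 2, so the down-group effect alone puts Ba larger.
Rb > Ba: period and group pull opposite ways; the across-period shift dominates (210 vs 196 pm).
Cs > Rb: Cs sits below Rb in group 1, so the down-group effect alone puts Cs larger.
Tabulated atomic radius (pm): N 71, Mg 139, Ga 124, Rb 210, Cs 232, Ba 196.
So from largest to smallest: Cs > Rb > Ba > Mg > Ga > N.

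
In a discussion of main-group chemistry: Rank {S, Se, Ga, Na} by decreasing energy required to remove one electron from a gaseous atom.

IE₁ increases left→right with effective nuclear charge and decreases top→bottom as the valence shell moves farther out.
Neither a single period nor a single group — weigh both effects.
Ga > Na: period and group pull opposite ways; the across-period shift dominates (579 vs 496 kJ/mol).
Se > Ga: Se lies to the right of Ga in period 4, so the across-period effect alone puts Se higher.
S > Se: S sits above Se in group 16, so the down-group effect alone puts S higher.
Approximate values (kJ/mol): Na 496, S 1000, Ga 579, Se 941.
So from highest to lowest: S > Se > Ga > Na.

S > Se > Ga > Na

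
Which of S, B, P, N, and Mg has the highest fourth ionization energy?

B

The fourth ionization energy removes an electron from the +3 ion. For each element: S³⁺ still has 3 valence electrons; B³⁺ is the bare [He] core; P³⁺ still has 2 valence electrons; N³⁺ still has 2 valence electrons; Mg³⁺ is already 1 electron into the core.
Core electrons are held far more tightly than valence electrons, so Mg and B top the IE_4 order.
Valence configurations: S³⁺ [Ne]3s²3p¹, P³⁺ [Ne]3s², N³⁺ [He]2s².
S³⁺ loses a lone 3p electron whereas P³⁺ must break into a filled 3s² pair, so IE_4(P) > IE_4(S) even though S has the higher nuclear charge.
Tabulated IE_4 (kJ/mol): S 4556, B 25026, P 4964, N 7475, Mg 10543.
Overall IE_4 order: S < P < N < Mg < B.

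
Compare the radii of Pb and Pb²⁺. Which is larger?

Pb

Forming Pb²⁺ removes 2 electrons from Pb. Fewer electrons for the same nuclear charge means less shielding and a higher Z_eff on the remaining electrons.
A cation is smaller than its parent atom: Pb²⁺ < Pb.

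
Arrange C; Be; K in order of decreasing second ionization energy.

K > C > Be

IE_2 is the cost of taking one more electron from the +1 cation: C⁺ still has 3 valence electrons; Be⁺ still has 1 valence electron; K⁺ is the bare [Ar] core.
Pulling an electron out of a noble-gas core costs far more than removing a remaining valence electron, so K sits at the high end of IE_2.
Valence configurations: C⁺ [He]2s²2p¹, Be⁺ [He]2s¹.
Approximate IE_2 values (kJ/mol): C 2353, Be 1757, K 3052.
Overall IE_2 order: Be < C < K.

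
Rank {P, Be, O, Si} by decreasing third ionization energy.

Consider each +2 ion: P²⁺ still has 3 valence electrons; Be²⁺ is the bare [He] core; O²⁺ still has 4 valence electrons; Si²⁺ still has 2 valence electrons.
Breaking into a closed-shell core is much more expensive than removing a leftover valence electron — Be has the largest IE_3 here.
Valence configurations: P²⁺ [Ne]3s²3p¹, O²⁺ [He]2s²2p², Si²⁺ [Ne]3s².
P²⁺ loses a lone 3p electron whereas Si²⁺ must break into a filled 3s² pair, so IE_3(Si) > IE_3(P) even though P has the higher nuclear charge.
The numbers (kJ/mol): P 2914, Be 14849, O 5300, Si 3232.
So the third ionization energies run P < Si < O < Be.

Be > O > Si > P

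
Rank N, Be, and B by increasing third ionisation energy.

B < N < Be

IE_3 is the cost of taking one more electron from the +2 cation: N²⁺ still has 3 valence electrons; Be²⁺ is the bare [He] core; B²⁺ still has 1 valence electron.
Breaking into a closed-shell core is much more expensive than removing a leftover valence electron — Be has the largest IE_3 here.
Valence configurations: N²⁺ [He]2s²2p¹, B²⁺ [He]2s¹.
Approximate IE_3 values (kJ/mol): N 4578, Be 14849, B 3660.
Overall IE_3 order: B < N < Be.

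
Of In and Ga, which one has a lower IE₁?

Ga is in period 4, group 13; In is in period 5, group 13.
First ionization energy rises across a period (greater Z_eff holds electrons more tightly) and falls down a group (valence electrons are farther from the nucleus).
All are in group 13, so first ionization energy increases up the group.
So In has the lower IE₁ (In < Ga).

In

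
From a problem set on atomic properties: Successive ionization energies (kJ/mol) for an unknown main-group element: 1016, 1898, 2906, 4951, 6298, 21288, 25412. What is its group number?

Group 15

Look for the largest jump between consecutive ionization energies: IE6/IE5 ≈ 3.4, far larger than any earlier ratio.
That jump marks the point where a core electron is being removed. So the atom has 5 valence electrons.
A main-group element with 5 valence electrons is in group 15.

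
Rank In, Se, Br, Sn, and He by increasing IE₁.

In < Sn < Se < Br < He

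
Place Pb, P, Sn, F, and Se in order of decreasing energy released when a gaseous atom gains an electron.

F, Se, Sn, P, Pb

F is in period 2, group 17; P is in period 3, group 15; Se is in period 4, group 16; Sn is in period 5, group 14; Pb is in period 6, group 14.
Atoms with high Z_eff and room in the valence shell (especially the halogens) have the most exothermic electron affinities.
Neither a single period nor a single group — weigh both effects.
P > Pb: relative to Pb, both the across-period and down-group shifts push P's electron affinity up.
Sn > P: this pair runs against the simple trend — see the exception note.
Se > Sn: relative to Sn, both the across-period and down-group shifts push Se's electron affinity up.
F > Se: both effects reinforce here, so F is clearly the higher of the two.
Note the exception: Sn has a higher electron affinity than P, contrary to the simple trend — adding an electron to P's half-filled np³ subshell costs electron-pairing energy.
Approximate values (kJ/mol): F 328, P 72, Se 195, Sn 107, Pb 35.
So from highest to lowest: F > Se > Sn > P > Pb.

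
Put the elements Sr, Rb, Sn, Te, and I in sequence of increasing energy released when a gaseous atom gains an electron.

Rb is in period 5, group 1; Sr is in period 5, group 2; Sn is in period 5, group 14; Te is in period 5, group 16; I is in period 5, group 17.
Adding an electron releases more energy for atoms nearer the top right (short of the noble gases).
All lie in period 5; the across-period trend (electron affinity increases left to right) applies, with the exception below.
Note the exception: Rb has a higher electron affinity than Sr, contrary to the simple trend — adding an electron to Sr (ns²) has to open a new, higher-energy np subshell, which is unfavourable.
Tabulated electron affinity (kJ/mol): Rb 47, Sr 5, Sn 107, Te 190, I 295.
So from lowest to highest: Sr < Rb < Sn < Te < I.

Sr < Rb < Sn < Te < I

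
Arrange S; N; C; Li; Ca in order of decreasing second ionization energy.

Li, N, C, S, Ca

After 1 electron has been removed, what remains? S⁺ still has 5 valence electrons; N⁺ still has 4 valence electrons; C⁺ still has 3 valence electrons; Li⁺ is the bare [He] core; Ca⁺ still has 1 valence electron.
Pulling an electron out of a noble-gas core costs far more than removing a remaining valence electron, so Li sits at the high end of IE_2.
Valence configurations: S⁺ [Ne]3s²3p³, N⁺ [He]2s²2p², C⁺ [He]2s²2p¹, Ca⁺ [Ar]4s¹.
Tabulated IE_2 (kJ/mol): S 2252, N 2856, C 2353, Li 7298, Ca 1145.
Putting it together, IE_2: Ca < S < C < N < Li.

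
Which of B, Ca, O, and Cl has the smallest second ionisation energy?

Consider each +1 ion: B⁺ still has 2 valence electrons; Ca⁺ still has 1 valence electron; O⁺ still has 5 valence electrons; Cl⁺ still has 6 valence electrons.
All are still removing valence electrons, so compare the +1 ions as you would atoms: IE_2 generally rises across a period (higher Z_eff) and falls down a group (larger shell), subject to the usual subshell exceptions.
Valence configurations: B⁺ [He]2s², Ca⁺ [Ar]4s¹, O⁺ [He]2s²2p³, Cl⁺ [Ne]3s²3p⁴.
The numbers (kJ/mol): B 2427, Ca 1145, O 3388, Cl 2298.
So the second ionization energies run Ca < Cl < B < O.

Ca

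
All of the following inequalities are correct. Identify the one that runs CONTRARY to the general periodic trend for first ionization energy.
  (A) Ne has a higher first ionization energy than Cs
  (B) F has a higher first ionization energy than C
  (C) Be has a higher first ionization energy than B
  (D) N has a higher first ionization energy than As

(C)

The general trend: first ionization energy increases across a period and decreases down a group.
(A) Ne (period 2, group 18) vs Cs (period 6, group 1): the stated order agrees with the simple trend.
(B) F (period 2, group 17) vs C (period 2, group 14): the stated order agrees with the simple trend.
(C) Be (period 2, group 2) vs B (period 2, group 13): the stated order contradicts the simple trend.
(D) N (period 2, group 15) vs As (period 4, group 15): the stated order agrees with the simple trend.
The exception is (C): removing B's lone 2p electron is easier than breaking Be's filled 2s².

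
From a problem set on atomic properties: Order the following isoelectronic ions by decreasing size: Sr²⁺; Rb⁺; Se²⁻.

Se²⁻ > Rb⁺ > Sr²⁺

All of these have 36 electrons, so size is governed by nuclear charge alone: the more protons, the stronger the pull on the same electron cloud, and the smaller the ion.
Nuclear charges: Sr²⁺ (Z=38), Rb⁺ (Z=37), Se²⁻ (Z=34).
Largest to smallest: Se²⁻ > Rb⁺ > Sr²⁺.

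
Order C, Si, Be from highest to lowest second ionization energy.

IE_2 is the cost of taking one more electron from the +1 cation: C⁺ still has 3 valence electrons; Si⁺ still has 3 valence electrons; Be⁺ still has 1 valence electron.
All are still removing valence electrons, so compare the +1 ions as you would atoms: IE_2 generally rises across a period (higher Z_eff) and falls down a group (larger shell), subject to the usual subshell exceptions.
Valence configurations: C⁺ [He]2s²2p¹, Si⁺ [Ne]3s²3p¹, Be⁺ [He]2s¹.
The numbers (kJ/mol): C 2353, Si 1577, Be 1757.
Overall IE_2 order: Si < Be < C.

C, Be, Si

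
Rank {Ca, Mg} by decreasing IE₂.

Mg > Ca

Consider each +1 ion: Ca⁺ still has 1 valence electron; Mg⁺ still has 1 valence electron.
All are still removing valence electrons, so compare the +1 ions as you would atoms: IE_2 generally rises across a period (higher Z_eff) and falls down a group (larger shell), subject to the usual subshell exceptions.
Valence configurations: Ca⁺ [Ar]4s¹, Mg⁺ [Ne]3s¹.
Approximate IE_2 values (kJ/mol): Ca 1145, Mg 1451.
Putting it together, IE_2: Ca < Mg.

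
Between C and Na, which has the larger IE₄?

The fourth ionization energy removes an electron from the +3 ion. For each element: C³⁺ still has 1 valence electron; Na³⁺ is already 2 electrons into the core.
Core electrons are held far more tightly than valence electrons, so Na tops the IE_4 order.
Tabulated IE_4 (kJ/mol): C 6223, Na 9543.
Putting it together, IE_4: C < Na.

Na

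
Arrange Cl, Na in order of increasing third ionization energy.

Cl < Na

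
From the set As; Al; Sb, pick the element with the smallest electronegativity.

Al

Electronegativity increases across a period and decreases down a group, tracking effective nuclear charge and atomic size.
Neither a single period nor a single group — weigh both effects.
Sb > Al: period and group pull opposite ways; the across-period shift dominates (2.05 vs 1.61).
As > Sb: they share group 15; the group trend gives As the larger value.
Approximate values (Pauling): Al 1.61, As 2.18, Sb 2.05.
The smallest electronegativity among these belongs to Al.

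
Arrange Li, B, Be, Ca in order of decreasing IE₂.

IE_2 is the cost of taking one more electron from the +1 cation: Li⁺ is the bare [He] core; B⁺ still has 2 valence electrons; Be⁺ still has 1 valence electron; Ca⁺ still has 1 valence electron.
Pulling an electron out of a noble-gas core costs far more than removing a remaining valence electron, so Li sits at the high end of IE_2.
Valence configurations: B⁺ [He]2s², Be⁺ [He]2s¹, Ca⁺ [Ar]4s¹.
Approximate IE_2 values (kJ/mol): Li 7298, B 2427, Be 1757, Ca 1145.
Hence IE_2: Ca < Be < B < Li.

Li > B > Be > Ca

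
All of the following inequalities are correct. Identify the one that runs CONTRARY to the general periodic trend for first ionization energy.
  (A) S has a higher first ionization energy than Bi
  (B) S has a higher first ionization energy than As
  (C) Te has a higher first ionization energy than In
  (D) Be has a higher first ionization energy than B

The general trend: first ionization energy increases across a period and decreases down a group.
(A) S (period 3, group 16) vs Bi (period 6, group 15): the stated order agrees with the simple trend.
(B) S (period 3, group 16) vs As (period 4, group 15): the stated order agrees with the simple trend.
(C) Te (period 5, group 16) vs In (period 5, group 13): the stated order agrees with the simple trend.
(D) Be (period 2, group 2) vs B (period 2, group 13): the stated order contradicts the simple trend.
The exception is (D): removing B's lone 2p electron is easier than breaking Be's filled 2s².

(D)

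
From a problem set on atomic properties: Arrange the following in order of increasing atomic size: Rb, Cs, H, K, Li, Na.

H is in period 1, group 1; Li is in period 2, group 1; Na is in period 3, group 1; K is in period 4, group 1; Rb is in period 5, group 1; Cs is in period 6, group 1.
Radius decreases left→right (rising Z_eff, same n) and increases top→bottom (higher n).
All are in group 1, so atomic radius increases down the group.
So from smallest to largest: H < Li < Na < K < Rb < Cs.

H < Li < Na < K < Rb < Cs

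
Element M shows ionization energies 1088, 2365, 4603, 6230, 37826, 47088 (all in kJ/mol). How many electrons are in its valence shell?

Look for the largest jump between consecutive ionization energies: IE5/IE4 ≈ 6.1, far larger than any earlier ratio.
That jump marks the point where a core electron is being removed. So the atom has 4 valence electrons.

4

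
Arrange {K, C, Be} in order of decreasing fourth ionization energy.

After 3 electrons have been removed, what remains? K³⁺ is already 2 electrons into the core; C³⁺ still has 1 valence electron; Be³⁺ is already 1 electron into the core.
Usually core removal costs more than valence removal, but here the competition is close: a tightly held n=2 valence electron can cost more to remove than an n=3 core electron, so the actual values have to decide it.
The numbers (kJ/mol): K 5877, C 6223, Be 21007.
Hence IE_4: K < C < Be.

Be, C, K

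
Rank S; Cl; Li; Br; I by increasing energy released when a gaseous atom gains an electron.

Li, S, I, Br, Cl

Electron affinity generally becomes more exothermic across a period toward the halogens and less exothermic down a group.
Here both period and group differ, so the two effects have to be weighed against each other.
S > Li: period and group pull opposite ways; the across-period shift dominates (200 vs 60 kJ/mol).
I > S: the two effects oppose for this pair; the across-period effect wins (295 vs 200 kJ/mol).
Br > I: Br sits above I in group 17, so the down-group effect alone puts Br higher.
Cl > Br: Cl sits above Br in group 17, so the down-group effect alone puts Cl higher.
Approximate values (kJ/mol): Li 60, S 200, Cl 349, Br 325, I 295.
So from lowest to highest: Li < S < I < Br < Cl.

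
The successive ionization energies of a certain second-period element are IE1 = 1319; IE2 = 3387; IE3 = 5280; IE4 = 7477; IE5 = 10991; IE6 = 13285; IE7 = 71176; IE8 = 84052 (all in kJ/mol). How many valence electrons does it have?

Look for the largest jump between consecutive ionization energies: IE7/IE6 ≈ 5.4, far larger than any earlier ratio.
That jump marks the point where a core electron is being removed. So the atom has 6 valence electrons.

6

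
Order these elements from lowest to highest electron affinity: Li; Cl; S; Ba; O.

Ba < Li < O < S < Cl

Li is in period 2, group 1; O is in period 2, group 16; S is in period 3, group 16; Cl is in period 3, group 17; Ba is in period 6, group 2.
EA tends to increase across a period and decrease down a group, though the pattern is less regular than for IE or radius.
Neither a single period nor a single group — weigh both effects.
Li > Ba: period and group pull opposite ways; the down-group shift dominates (60 vs 14 kJ/mol).
O > Li: both are in period 2; the period trend gives O the larger value.
S > O: this pair runs against the simple trend — see the exception note.
Cl > S: both are in period 3; the period trend gives Cl the larger value.
Note the exception: S has a higher electron affinity than O, contrary to the simple trend — the compact 2p subshell of O repels the added electron more than S's larger 3p does.
Approximate values (kJ/mol): Li 60, O 141, S 200, Cl 349, Ba 14.
So from lowest to highest: Ba < Li < O < S < Cl.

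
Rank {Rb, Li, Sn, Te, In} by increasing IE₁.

Rb, Li, In, Sn, Te

Removing the outermost electron gets harder across a period and easier down a group.
Neither a single period nor a single group — weigh both effects.
Li > Rb: Li sits above Rb in group 1, so the down-group effect alone puts Li higher.
In > Li: period and group pull opposite ways; the across-period shift dominates (558 vs 520 kJ/mol).
Sn > In: both are in period 5; the period trend gives Sn the larger value.
Te > Sn: Te lies to the right of Sn in period 5, so the across-period effect alone puts Te higher.
For reference (kJ/mol): Li 520, Rb 403, In 558, Sn 709, Te 869.
So from lowest to highest: Rb < Li < In < Sn < Te.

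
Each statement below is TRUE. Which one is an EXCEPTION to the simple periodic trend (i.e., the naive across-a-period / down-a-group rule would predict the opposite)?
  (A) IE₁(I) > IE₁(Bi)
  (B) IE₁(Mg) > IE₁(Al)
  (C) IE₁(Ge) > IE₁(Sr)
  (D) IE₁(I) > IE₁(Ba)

The general trend: IE₁ increases across a period and decreases down a group.
(A) I (period 5, group 17) vs Bi (period 6, group 15): the stated order agrees with the simple trend.
(B) Mg (period 3, group 2) vs Al (period 3, group 13): the stated order contradicts the simple trend.
(C) Ge (period 4, group 14) vs Sr (period 5, group 2): the stated order agrees with the simple trend.
(D) I (period 5, group 17) vs Ba (period 6, group 2): the stated order agrees with the simple trend.
The exception is (B): Al's single 3p electron is easier to remove than one from Mg's filled 3s².

(B)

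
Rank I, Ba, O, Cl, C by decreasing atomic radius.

Ba > I > Cl > C > O

C is in period 2, group 14; O is in period 2, group 16; Cl is in period 3, group 17; I is in period 5, group 17; Ba is in period 6, group 2.
Radius decreases left→right (rising Z_eff, same n) and increases top→bottom (higher n).
Neither a single period nor a single group — weigh both effects.
C > O: both are in period 2; the period trend gives C the larger value.
Cl > C: period and group pull opposite ways; the down-group shift dominates (99 vs 75 pm).
I > Cl: I sits below Cl in group 17, so the down-group effect alone puts I larger.
Ba > I: relative to I, both the across-period and down-group shifts push Ba's atomic radius up.
Tabulated atomic radius (pm): C 75, O 63, Cl 99, I 133, Ba 196.
So from largest to smallest: Ba > I > Cl > C > O.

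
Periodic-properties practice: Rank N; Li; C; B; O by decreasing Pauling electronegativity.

O > N > C > B > Li

Smaller atoms with higher effective nuclear charge are more electronegative.
All lie in period 2, so electronegativity increases left to right.
So from highest to lowest: O > N > C > B > Li.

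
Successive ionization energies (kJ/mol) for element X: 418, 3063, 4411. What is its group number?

Group 1

Look for the largest jump between consecutive ionization energies: IE2/IE1 ≈ 7.3, far larger than any earlier ratio.
That jump marks the point where a core electron is being removed. So the atom has 1 valence electron.
A main-group element with 1 valence electron is in group 1.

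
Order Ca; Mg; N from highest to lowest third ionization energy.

Mg, Ca, N

IE_3 is the cost of taking one more electron from the +2 cation: Ca²⁺ is the bare [Ar] core; Mg²⁺ is the bare [Ne] core; N²⁺ still has 3 valence electrons.
Breaking into a closed-shell core is much more expensive than removing a leftover valence electron — Ca and Mg have the largest IE_3 here.
The numbers (kJ/mol): Ca 4912, Mg 7733, N 4578.
Putting it together, IE_3: N < Ca < Mg.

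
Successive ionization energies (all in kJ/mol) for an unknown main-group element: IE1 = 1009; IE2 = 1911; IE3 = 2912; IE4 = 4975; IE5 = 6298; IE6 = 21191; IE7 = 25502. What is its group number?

Look for the largest jump between consecutive ionization energies: IE6/IE5 ≈ 3.4, far larger than any earlier ratio.
That jump marks the point where a core electron is being removed. So the atom has 5 valence electrons.
A main-group element with 5 valence electrons is in group 15.

Group 15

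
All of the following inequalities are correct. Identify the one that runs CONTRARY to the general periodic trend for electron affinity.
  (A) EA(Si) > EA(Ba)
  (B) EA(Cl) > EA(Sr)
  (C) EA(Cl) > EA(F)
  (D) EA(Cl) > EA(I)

The general trend: electron affinity increases across a period and decreases down a group.
(A) Si (period 3, group 14) vs Ba (period 6, group 2): the stated order agrees with the simple trend.
(B) Cl (period 3, group 17) vs Sr (period 5, group 2): the stated order agrees with the simple trend.
(C) Cl (period 3, group 17) vs F (period 2, group 17): the stated order contradicts the simple trend.
(D) Cl (period 3, group 17) vs I (period 5, group 17): the stated order agrees with the simple trend.
The exception is (C): F's small 2p subshell makes the incoming electron feel strong e⁻–e⁻ repulsion, so Cl actually releases more energy on gaining an electron.

(C)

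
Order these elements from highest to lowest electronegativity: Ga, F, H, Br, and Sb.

H is in period 1, group 1; F is in period 2, group 17; Ga is in period 4, group 13; Br is in period 4, group 17; Sb is in period 5, group 15.
Smaller atoms with higher effective nuclear charge are more electronegative.
Here both period and group differ, so the two effects have to be weighed against each other.
Sb > Ga: the two effects oppose for this pair; the across-period effect wins (2.05 vs 1.81).
H > Sb: period and group pull opposite ways; the down-group shift dominates (2.20 vs 2.05).
Br > H: period and group pull opposite ways; the across-period shift dominates (2.96 vs 2.20).
F > Br: F sits above Br in group 17, so the down-group effect alone puts F higher.
For reference (Pauling): H 2.20, F 3.98, Ga 1.81, Br 2.96, Sb 2.05.
So from highest to lowest: F > Br > H > Sb > Ga.

F > Br > H > Sb > Ga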